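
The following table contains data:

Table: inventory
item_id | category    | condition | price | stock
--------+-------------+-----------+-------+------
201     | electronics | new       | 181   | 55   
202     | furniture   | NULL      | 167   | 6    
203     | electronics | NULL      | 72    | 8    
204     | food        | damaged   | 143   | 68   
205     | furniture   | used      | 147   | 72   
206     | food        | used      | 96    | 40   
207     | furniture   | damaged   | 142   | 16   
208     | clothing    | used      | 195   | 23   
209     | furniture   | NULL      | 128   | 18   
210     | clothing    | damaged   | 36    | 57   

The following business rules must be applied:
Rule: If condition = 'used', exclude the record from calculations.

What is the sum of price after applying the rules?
869

Step 1: Identify records where condition = 'used'
Step 2: The excluded records sum to 438
Step 3: Original total price = 1307
Step 4: Remaining total = 1307 - 438 = 869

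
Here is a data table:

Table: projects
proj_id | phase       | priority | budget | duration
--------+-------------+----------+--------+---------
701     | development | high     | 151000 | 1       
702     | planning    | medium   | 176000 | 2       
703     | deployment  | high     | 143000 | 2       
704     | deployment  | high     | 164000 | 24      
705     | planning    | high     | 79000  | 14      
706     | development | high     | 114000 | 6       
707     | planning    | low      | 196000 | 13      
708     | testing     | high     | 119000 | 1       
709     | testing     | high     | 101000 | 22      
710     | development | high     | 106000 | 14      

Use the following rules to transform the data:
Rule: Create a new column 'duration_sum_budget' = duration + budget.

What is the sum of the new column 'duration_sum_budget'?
1349099

Step 1: For each record, compute duration + budget
Example calculations:
  1 + 151000 = 151001
  2 + 176000 = 176002
  2 + 143000 = 143002
  ...
Step 2: Sum all derived values
Step 3: Total = 1349099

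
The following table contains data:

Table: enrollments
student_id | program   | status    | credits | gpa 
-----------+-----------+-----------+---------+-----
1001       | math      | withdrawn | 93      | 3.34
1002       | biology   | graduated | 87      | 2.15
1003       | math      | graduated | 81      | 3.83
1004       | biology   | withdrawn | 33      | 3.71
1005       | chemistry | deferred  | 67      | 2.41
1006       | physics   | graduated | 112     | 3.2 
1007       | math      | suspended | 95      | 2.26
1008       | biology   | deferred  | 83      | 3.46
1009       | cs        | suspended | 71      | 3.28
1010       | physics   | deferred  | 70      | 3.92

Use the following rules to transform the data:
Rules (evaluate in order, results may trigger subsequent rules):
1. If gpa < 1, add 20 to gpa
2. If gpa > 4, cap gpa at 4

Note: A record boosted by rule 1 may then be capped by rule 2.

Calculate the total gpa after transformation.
31.56

Step 1: Apply rule 1 to records with gpa < 1
  - 0 records get bonus of 20
  - Of these, 0 records then exceed 4 and get capped
Step 2: Apply rule 2 to records with gpa > 4
  - 0 records (original) are capped
Step 3: Calculate final sum = 31.56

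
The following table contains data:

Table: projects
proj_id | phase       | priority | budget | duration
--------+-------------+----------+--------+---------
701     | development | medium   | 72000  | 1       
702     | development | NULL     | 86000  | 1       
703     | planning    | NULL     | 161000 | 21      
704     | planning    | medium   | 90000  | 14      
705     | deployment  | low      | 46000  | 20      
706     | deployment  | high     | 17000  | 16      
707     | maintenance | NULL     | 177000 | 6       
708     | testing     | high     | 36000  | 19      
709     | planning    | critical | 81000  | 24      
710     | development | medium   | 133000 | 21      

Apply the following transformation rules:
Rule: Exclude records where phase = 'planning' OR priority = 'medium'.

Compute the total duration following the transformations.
62

Step 1: Find records where phase = 'planning' OR priority = 'medium'
Step 2: 5 records match, summing to 81
Step 3: Original sum: 143
Step 4: Remaining sum = 143 - 81 = 62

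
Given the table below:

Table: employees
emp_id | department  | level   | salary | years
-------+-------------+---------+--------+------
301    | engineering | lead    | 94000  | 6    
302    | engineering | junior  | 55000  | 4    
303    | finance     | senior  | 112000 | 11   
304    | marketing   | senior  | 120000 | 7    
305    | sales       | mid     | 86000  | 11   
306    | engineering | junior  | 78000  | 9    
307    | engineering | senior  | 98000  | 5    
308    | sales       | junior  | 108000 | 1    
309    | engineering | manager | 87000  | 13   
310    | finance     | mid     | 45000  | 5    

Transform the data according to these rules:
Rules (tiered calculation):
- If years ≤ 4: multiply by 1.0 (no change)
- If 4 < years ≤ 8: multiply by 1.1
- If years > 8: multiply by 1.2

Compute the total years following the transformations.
83.1

Step 1: Tier 1 (years ≤ 4): 2 records, sum = 5 × 1.0 = 5.0
Step 2: Tier 2 (4 < years ≤ 8): 4 records, sum = 23 × 1.1 = 25.3
Step 3: Tier 3 (years > 8): 4 records, sum = 44 × 1.2 = 52.8
Step 4: Final sum = 5.0 + 25.3 + 52.8 = 83.1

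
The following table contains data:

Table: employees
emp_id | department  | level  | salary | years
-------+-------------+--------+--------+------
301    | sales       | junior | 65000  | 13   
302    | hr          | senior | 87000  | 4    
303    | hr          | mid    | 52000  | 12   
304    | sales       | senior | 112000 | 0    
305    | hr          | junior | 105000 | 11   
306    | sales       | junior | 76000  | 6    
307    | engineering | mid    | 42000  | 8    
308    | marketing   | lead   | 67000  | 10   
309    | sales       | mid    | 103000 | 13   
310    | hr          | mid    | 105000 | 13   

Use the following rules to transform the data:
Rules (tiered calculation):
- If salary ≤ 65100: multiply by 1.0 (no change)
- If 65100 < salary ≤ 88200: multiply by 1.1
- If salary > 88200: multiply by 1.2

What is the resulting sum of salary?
922000.0

Step 1: Tier 1 (salary ≤ 65100): 3 records, sum = 159000 × 1.0 = 159000.0
Step 2: Tier 2 (65100 < salary ≤ 88200): 3 records, sum = 230000 × 1.1 = 253000.0
Step 3: Tier 3 (salary > 88200): 4 records, sum = 425000 × 1.2 = 510000.0
Step 4: Final sum = 159000.0 + 253000.0 + 510000.0 = 922000.0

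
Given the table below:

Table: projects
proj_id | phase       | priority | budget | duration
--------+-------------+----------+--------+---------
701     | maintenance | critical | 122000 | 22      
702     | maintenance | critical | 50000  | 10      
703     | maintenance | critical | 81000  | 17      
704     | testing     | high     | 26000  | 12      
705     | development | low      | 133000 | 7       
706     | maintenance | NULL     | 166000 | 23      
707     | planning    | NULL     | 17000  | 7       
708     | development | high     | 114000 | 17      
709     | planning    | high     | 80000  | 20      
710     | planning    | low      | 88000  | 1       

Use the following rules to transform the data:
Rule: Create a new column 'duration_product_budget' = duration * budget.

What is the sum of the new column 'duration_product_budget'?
13367000

Step 1: For each record, compute duration * budget
Example calculations:
  22 * 122000 = 2684000
  10 * 50000 = 500000
  17 * 81000 = 1377000
  ...
Step 2: Sum all derived values
Step 3: Total = 13367000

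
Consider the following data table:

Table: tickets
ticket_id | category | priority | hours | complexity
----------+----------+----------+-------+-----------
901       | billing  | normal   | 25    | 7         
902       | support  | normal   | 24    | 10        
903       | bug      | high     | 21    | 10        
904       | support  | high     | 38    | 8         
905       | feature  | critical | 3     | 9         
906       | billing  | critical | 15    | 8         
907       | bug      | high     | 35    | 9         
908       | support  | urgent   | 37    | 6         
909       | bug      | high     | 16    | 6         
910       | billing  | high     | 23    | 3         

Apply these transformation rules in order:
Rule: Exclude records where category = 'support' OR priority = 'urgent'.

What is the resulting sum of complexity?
52

Step 1: Find records where category = 'support' OR priority = 'urgent'
Step 2: 3 records match, summing to 24
Step 3: Original sum: 76
Step 4: Remaining sum = 76 - 24 = 52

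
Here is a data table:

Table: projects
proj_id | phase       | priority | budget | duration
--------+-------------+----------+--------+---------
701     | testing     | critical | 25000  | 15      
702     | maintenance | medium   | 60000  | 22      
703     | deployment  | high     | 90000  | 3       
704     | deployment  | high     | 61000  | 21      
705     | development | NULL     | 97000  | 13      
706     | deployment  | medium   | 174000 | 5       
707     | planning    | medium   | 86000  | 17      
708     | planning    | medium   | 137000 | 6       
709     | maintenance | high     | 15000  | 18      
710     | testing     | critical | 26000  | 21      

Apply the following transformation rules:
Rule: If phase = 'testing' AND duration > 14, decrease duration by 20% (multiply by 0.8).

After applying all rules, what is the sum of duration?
133.8

Step 1: Find records where phase = 'testing' AND duration > 14
Step 2: 2 records match, summing to 36
Step 3: After multiplier: 36 × 0.8 = 28.8
Step 4: Unaffected records sum: 105
Step 5: Final sum = 28.8 + 105 = 133.8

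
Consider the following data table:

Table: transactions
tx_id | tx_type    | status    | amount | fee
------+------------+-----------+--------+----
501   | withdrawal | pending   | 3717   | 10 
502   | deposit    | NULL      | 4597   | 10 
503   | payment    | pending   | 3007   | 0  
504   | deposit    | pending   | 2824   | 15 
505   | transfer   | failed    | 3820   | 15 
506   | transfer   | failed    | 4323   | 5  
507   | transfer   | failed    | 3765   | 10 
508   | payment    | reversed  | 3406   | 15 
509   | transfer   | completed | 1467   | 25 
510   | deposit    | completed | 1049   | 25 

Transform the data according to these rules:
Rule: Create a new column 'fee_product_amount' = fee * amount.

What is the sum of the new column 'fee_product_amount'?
356055

Step 1: For each record, compute fee * amount
Example calculations:
  10 * 3717 = 37170
  10 * 4597 = 45970
  0 * 3007 = 0
  ...
Step 2: Sum all derived values
Step 3: Total = 356055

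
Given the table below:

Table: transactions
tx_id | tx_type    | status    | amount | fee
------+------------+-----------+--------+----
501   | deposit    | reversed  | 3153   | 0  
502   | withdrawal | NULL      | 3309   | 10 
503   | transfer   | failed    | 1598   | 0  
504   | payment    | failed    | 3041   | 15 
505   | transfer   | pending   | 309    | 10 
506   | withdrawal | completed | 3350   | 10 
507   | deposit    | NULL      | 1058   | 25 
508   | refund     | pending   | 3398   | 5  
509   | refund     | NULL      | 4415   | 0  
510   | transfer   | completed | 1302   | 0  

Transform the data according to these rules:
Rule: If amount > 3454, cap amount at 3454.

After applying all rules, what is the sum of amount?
23972

Step 1: 1 records have amount > 3454
Step 2: These records originally summed to 4415
Step 3: After capping: 1 × 3454 = 3454
Step 4: Unaffected records sum: 20518
Step 5: Final sum = 3454 + 20518 = 23972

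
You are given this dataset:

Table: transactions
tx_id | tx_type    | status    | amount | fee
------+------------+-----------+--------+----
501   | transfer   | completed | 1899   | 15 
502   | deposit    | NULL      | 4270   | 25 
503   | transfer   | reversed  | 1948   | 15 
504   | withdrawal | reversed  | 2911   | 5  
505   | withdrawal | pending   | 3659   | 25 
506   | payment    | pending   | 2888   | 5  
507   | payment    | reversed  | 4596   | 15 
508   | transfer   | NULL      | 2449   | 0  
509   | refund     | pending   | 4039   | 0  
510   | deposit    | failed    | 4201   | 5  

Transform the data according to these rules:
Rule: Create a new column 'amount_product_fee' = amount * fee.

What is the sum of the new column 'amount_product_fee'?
374870

Step 1: For each record, compute amount * fee
Example calculations:
  1899 * 15 = 28485
  4270 * 25 = 106750
  1948 * 15 = 29220
  ...
Step 2: Sum all derived values
Step 3: Total = 374870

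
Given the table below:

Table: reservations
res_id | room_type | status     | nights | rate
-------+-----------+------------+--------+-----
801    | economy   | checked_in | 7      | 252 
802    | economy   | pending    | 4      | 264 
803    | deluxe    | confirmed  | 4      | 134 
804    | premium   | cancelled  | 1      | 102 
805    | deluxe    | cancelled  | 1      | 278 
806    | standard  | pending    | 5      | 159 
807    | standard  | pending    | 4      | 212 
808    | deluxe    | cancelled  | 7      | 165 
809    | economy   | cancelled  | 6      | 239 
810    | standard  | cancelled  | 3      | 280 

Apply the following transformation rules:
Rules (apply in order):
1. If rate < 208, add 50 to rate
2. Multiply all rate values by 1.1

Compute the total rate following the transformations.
2513.5

Step 1: Apply Rule 1 - Add 50 to records with rate < 208
  - 4 records affected: 560 + (4 × 50) = 760
  - Unaffected records: 1525
  - Sum after Rule 1: 2285
Step 2: Apply Rule 2 - Multiply all by 1.1
  - 2285 × 1.1 = 2513.5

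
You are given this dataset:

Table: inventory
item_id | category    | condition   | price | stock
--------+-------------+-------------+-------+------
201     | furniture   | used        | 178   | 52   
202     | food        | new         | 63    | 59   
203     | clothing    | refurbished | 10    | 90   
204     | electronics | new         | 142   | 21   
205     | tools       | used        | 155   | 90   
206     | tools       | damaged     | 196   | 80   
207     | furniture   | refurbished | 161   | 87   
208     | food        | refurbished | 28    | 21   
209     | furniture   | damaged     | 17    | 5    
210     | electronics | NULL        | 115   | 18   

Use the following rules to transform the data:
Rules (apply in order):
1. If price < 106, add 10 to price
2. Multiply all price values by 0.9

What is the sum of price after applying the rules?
994.5

Step 1: Apply Rule 1 - Add 10 to records with price < 106
  - 4 records affected: 118 + (4 × 10) = 158
  - Unaffected records: 947
  - Sum after Rule 1: 1105
Step 2: Apply Rule 2 - Multiply all by 0.9
  - 1105 × 0.9 = 994.5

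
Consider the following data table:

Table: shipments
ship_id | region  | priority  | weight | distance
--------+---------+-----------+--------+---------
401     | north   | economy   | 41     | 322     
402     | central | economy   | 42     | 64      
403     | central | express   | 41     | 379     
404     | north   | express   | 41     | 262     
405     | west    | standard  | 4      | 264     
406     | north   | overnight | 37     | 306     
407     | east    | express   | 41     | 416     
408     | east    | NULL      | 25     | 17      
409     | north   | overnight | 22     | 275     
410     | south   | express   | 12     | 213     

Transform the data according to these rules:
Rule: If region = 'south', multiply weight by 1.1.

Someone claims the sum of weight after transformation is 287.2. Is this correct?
No, the correct result is 307.2.

Step 1: Calculate the correct sum after transformation
Step 2: Apply multiplier 1.1 to records where region = 'south'
Step 3: Correct result = 307.2
Step 4: Claimed result = 287.2
Step 5: 307.2 ≠ 287.2
Conclusion: The claimed result is incorrect. The correct answer is 307.2.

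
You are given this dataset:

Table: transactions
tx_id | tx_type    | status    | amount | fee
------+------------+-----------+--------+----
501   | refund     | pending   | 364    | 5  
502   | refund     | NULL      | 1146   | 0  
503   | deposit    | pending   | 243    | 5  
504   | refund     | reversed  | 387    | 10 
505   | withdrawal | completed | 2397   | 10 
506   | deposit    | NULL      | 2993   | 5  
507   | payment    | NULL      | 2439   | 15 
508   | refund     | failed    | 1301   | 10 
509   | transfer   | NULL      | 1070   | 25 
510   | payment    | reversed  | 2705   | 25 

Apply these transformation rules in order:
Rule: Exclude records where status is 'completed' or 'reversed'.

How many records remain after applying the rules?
7

Step 1: Count records to exclude
  - 1 (completed) + 2 (reversed) = 3 records
Step 2: Total records: 10
Step 3: Remaining = 10 - 3 = 7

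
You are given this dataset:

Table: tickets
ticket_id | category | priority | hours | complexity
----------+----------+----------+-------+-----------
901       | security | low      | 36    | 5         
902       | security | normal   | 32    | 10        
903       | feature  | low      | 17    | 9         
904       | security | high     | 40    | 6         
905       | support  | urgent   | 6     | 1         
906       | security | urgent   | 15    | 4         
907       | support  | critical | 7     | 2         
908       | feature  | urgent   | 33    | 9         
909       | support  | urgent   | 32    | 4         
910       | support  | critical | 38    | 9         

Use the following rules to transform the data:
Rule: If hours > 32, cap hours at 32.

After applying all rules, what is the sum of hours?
237

Step 1: 4 records have hours > 32
Step 2: These records originally summed to 147
Step 3: After capping: 4 × 32 = 128
Step 4: Unaffected records sum: 109
Step 5: Final sum = 128 + 109 = 237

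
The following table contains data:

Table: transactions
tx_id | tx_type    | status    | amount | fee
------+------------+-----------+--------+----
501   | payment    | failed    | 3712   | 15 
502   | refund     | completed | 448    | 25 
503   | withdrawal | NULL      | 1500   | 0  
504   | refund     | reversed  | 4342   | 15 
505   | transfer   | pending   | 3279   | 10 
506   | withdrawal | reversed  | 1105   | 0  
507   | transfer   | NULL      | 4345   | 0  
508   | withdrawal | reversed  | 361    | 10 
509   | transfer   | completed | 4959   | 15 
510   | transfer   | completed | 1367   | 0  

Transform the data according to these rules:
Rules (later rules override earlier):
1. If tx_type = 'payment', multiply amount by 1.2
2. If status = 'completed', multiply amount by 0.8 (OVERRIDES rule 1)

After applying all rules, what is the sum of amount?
24805.6

Step 1: Rule 2 takes priority for records with status = 'completed'
  - 3 records: 6774 × 0.8 = 5419.2
Step 2: Rule 1 applies to remaining records with tx_type = 'payment'
  - 1 records: 3712 × 1.2 = 4454.4
Step 3: Other records unchanged: 14932
Step 4: Final sum = 5419.2 + 4454.4 + 14932 = 24805.6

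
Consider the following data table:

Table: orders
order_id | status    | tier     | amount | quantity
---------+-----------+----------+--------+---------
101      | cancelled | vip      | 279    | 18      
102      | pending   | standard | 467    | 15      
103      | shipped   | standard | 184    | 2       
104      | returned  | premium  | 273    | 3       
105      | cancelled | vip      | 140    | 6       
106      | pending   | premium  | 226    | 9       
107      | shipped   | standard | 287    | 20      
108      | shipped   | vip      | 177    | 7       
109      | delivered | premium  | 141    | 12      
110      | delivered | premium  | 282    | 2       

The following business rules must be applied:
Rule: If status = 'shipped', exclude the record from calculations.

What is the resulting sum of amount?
1808

Step 1: Identify records where status = 'shipped'
Step 2: The excluded records sum to 648
Step 3: Original total amount = 2456
Step 4: Remaining total = 2456 - 648 = 1808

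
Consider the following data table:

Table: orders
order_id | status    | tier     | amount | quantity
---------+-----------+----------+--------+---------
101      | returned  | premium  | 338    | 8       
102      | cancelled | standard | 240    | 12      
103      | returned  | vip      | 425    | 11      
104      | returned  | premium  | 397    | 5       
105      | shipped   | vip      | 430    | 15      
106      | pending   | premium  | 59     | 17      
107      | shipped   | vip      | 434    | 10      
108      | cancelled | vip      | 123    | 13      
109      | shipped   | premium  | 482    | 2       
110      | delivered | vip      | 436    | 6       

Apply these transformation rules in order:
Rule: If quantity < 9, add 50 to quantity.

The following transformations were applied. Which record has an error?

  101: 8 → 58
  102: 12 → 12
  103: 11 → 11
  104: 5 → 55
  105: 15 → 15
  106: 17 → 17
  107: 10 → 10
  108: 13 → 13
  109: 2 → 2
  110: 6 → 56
Record 109 has an error. The correct transformed value should be 52, not 2.

Step 1: Check each record against the rule
Step 2: Record 109 has quantity = 2
Step 3: Since 2 < 9, the bonus should have been applied
Step 4: Correct value = 52, but claimed value = 2
Conclusion: Record 109 has the error.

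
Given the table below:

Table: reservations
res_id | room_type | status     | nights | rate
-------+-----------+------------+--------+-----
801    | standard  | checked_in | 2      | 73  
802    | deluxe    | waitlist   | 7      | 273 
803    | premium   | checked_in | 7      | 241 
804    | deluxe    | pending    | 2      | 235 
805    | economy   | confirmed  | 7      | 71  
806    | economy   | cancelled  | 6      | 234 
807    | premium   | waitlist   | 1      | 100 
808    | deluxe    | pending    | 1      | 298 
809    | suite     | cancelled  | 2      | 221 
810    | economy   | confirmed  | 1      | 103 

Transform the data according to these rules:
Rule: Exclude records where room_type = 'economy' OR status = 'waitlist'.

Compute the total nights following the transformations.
14

Step 1: Find records where room_type = 'economy' OR status = 'waitlist'
Step 2: 5 records match, summing to 22
Step 3: Original sum: 36
Step 4: Remaining sum = 36 - 22 = 14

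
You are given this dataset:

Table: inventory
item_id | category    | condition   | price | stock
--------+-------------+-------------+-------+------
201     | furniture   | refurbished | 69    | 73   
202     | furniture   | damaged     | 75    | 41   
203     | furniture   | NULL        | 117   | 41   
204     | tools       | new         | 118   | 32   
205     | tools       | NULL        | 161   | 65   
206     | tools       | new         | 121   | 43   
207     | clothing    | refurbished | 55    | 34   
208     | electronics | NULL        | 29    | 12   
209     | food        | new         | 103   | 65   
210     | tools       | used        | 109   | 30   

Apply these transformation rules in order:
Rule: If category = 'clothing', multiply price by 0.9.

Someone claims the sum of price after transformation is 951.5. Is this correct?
Yes, the result is correct.

Step 1: Calculate the correct sum after transformation
Step 2: Apply multiplier 0.9 to records where category = 'clothing'
Step 3: Correct result = 951.5
Step 4: Claimed result = 951.5
Step 5: 951.5 = 951.5 ✓
Conclusion: The claimed result is correct.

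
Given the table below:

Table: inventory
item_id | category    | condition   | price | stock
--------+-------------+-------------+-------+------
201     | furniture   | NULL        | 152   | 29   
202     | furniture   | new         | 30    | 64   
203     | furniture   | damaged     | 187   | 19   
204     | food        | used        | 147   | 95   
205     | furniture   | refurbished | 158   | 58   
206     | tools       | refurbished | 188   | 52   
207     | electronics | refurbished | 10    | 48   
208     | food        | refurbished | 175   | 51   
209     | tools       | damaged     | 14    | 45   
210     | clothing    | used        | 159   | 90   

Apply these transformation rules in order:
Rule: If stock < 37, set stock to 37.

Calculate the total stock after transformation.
577

Step 1: 2 records have stock < 37
Step 2: These records originally summed to 48
Step 3: After setting to minimum: 2 × 37 = 74
Step 4: Unaffected records sum: 503
Step 5: Final sum = 74 + 503 = 577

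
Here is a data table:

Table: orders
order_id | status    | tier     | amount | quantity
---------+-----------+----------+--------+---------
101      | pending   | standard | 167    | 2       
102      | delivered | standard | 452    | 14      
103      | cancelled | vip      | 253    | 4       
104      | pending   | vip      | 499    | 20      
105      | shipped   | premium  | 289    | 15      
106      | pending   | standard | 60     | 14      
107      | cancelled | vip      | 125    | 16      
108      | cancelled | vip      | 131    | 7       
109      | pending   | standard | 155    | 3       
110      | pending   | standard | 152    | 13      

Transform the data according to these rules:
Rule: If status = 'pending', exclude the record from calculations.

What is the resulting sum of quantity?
56

Step 1: Identify records where status = 'pending'
Step 2: The excluded records sum to 52
Step 3: Original total quantity = 108
Step 4: Remaining total = 108 - 52 = 56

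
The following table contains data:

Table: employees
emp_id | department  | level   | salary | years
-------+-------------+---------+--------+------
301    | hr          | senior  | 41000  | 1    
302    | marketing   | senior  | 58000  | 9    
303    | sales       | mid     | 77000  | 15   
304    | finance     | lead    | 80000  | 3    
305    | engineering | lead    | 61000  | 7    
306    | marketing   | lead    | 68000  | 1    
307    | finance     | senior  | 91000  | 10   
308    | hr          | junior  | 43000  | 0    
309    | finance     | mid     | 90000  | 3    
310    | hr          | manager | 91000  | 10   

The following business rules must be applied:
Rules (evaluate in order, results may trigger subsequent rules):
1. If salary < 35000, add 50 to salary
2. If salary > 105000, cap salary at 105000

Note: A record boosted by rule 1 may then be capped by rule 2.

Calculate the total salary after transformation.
700000

Step 1: Apply rule 1 to records with salary < 35000
  - 0 records get bonus of 50
  - Of these, 0 records then exceed 105000 and get capped
Step 2: Apply rule 2 to records with salary > 105000
  - 0 records (original) are capped
Step 3: Calculate final sum = 700000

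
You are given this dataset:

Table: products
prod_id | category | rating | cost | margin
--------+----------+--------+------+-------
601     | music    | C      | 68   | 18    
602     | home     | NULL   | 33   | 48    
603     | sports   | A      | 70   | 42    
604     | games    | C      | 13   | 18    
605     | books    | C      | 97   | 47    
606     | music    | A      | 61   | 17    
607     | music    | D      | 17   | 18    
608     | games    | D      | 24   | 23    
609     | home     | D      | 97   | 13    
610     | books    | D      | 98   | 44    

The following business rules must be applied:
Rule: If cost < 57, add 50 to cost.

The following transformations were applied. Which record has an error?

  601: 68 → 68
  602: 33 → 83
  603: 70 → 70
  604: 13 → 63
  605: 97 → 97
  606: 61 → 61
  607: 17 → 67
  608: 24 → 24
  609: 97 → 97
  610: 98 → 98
Record 608 has an error. The correct transformed value should be 74, not 24.

Step 1: Check each record against the rule
Step 2: Record 608 has cost = 24
Step 3: Since 24 < 57, the bonus should have been applied
Step 4: Correct value = 74, but claimed value = 24
Conclusion: Record 608 has the error.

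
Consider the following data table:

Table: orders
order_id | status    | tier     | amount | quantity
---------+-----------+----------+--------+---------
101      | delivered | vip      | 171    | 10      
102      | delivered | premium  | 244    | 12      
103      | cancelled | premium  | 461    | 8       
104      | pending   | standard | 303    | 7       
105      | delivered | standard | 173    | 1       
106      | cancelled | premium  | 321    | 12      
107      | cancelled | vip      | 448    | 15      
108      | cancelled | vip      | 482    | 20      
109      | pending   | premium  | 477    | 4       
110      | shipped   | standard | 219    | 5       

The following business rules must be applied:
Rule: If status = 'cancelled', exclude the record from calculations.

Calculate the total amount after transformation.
1587

Step 1: Identify records where status = 'cancelled'
Step 2: The excluded records sum to 1712
Step 3: Original total amount = 3299
Step 4: Remaining total = 3299 - 1712 = 1587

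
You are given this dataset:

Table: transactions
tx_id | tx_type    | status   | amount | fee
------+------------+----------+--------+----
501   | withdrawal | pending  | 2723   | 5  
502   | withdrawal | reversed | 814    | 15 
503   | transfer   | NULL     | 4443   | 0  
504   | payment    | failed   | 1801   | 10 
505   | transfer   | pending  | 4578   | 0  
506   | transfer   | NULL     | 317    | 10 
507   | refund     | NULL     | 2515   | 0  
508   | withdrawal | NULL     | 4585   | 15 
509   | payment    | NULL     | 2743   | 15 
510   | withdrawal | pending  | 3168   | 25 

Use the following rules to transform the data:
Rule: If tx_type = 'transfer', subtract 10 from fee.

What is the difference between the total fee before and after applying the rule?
30

Step 1: Original sum of fee = 95
Step 2: 3 records have tx_type = 'transfer'
Step 3: Each affected record changes by -10
Step 4: Total change = 3 × -10 = -30
Step 5: New sum = 95 + -30 = 65
Step 6: Difference = |65 - 95| = 30
        (Sum decreased by 30)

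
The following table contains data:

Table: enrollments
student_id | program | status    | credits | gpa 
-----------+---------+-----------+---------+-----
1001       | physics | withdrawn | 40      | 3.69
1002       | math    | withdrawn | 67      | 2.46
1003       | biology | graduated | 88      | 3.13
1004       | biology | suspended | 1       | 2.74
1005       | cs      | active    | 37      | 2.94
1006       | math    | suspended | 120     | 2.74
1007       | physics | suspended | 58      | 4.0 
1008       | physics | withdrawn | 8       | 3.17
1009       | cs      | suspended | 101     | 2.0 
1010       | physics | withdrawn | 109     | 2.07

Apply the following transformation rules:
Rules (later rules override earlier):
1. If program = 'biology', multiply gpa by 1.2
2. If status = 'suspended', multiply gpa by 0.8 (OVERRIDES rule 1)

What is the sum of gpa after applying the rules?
27.27

Step 1: Rule 2 takes priority for records with status = 'suspended'
  - 4 records: 11.48 × 0.8 = 9.18
Step 2: Rule 1 applies to remaining records with program = 'biology'
  - 1 records: 3.13 × 1.2 = 3.76
Step 3: Other records unchanged: 14.33
Step 4: Final sum = 9.18 + 3.76 + 14.33 = 27.27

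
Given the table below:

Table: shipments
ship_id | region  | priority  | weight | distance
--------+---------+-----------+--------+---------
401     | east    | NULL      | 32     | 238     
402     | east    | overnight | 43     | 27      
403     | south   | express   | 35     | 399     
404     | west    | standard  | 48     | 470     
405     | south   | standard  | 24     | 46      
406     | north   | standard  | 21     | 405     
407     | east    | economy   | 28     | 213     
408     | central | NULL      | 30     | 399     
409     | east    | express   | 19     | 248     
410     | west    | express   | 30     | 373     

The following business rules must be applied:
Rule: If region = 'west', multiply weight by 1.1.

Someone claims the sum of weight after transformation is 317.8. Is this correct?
Yes, the result is correct.

Step 1: Calculate the correct sum after transformation
Step 2: Apply multiplier 1.1 to records where region = 'west'
Step 3: Correct result = 317.8
Step 4: Claimed result = 317.8
Step 5: 317.8 = 317.8 ✓
Conclusion: The claimed result is correct.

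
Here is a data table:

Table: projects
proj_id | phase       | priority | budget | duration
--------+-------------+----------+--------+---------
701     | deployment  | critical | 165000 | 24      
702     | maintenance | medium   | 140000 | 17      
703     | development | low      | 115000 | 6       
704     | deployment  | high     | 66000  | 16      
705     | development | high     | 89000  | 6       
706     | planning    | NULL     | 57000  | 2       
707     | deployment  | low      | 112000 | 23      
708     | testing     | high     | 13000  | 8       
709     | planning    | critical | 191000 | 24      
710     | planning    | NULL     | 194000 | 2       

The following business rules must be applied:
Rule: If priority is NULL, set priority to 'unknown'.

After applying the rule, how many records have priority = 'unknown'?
2

Step 1: Count records where priority IS NULL
Step 2: Found 2 records with NULL priority
Step 3: These records will have priority set to 'unknown'
Step 4: Records already having priority = 'unknown': 0
Step 5: Answer: 2 + 0 = 2 records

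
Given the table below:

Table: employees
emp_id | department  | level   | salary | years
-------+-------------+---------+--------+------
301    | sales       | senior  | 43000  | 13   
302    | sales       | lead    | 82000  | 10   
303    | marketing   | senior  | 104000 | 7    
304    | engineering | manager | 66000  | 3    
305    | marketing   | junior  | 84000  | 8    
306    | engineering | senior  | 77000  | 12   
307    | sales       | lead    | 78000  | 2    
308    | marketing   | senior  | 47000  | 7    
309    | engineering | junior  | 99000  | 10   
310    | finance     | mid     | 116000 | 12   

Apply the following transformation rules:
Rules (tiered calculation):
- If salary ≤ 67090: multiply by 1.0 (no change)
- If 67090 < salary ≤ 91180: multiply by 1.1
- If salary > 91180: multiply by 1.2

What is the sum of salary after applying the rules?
891900.0

Step 1: Tier 1 (salary ≤ 67090): 3 records, sum = 156000 × 1.0 = 156000.0
Step 2: Tier 2 (67090 < salary ≤ 91180): 4 records, sum = 321000 × 1.1 = 353100.0
Step 3: Tier 3 (salary > 91180): 3 records, sum = 319000 × 1.2 = 382800.0
Step 4: Final sum = 156000.0 + 353100.0 + 382800.0 = 891900.0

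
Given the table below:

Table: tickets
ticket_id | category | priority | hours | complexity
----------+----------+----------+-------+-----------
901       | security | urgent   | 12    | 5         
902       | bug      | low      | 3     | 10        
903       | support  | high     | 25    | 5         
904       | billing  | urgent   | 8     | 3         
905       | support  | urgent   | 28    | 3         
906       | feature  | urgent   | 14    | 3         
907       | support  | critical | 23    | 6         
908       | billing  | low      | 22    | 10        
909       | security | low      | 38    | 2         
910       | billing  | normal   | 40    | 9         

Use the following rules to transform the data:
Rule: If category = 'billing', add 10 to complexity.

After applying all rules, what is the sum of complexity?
86

Step 1: Count records where category = 'billing': 3
Step 2: Total bonus added: 3 × 10 = 30
Step 3: Original sum of complexity: 56
Step 4: Final sum = 56 + 30 = 86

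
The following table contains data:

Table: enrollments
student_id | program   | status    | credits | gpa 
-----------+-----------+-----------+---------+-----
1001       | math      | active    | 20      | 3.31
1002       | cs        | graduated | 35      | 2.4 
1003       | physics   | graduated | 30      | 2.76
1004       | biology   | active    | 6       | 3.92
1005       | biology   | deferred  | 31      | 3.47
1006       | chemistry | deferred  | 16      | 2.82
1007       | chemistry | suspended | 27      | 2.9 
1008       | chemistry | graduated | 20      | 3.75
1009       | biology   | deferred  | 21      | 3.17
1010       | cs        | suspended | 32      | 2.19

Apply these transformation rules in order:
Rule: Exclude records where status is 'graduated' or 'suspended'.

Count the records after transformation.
5

Step 1: Count records to exclude
  - 3 (graduated) + 2 (suspended) = 5 records
Step 2: Total records: 10
Step 3: Remaining = 10 - 5 = 5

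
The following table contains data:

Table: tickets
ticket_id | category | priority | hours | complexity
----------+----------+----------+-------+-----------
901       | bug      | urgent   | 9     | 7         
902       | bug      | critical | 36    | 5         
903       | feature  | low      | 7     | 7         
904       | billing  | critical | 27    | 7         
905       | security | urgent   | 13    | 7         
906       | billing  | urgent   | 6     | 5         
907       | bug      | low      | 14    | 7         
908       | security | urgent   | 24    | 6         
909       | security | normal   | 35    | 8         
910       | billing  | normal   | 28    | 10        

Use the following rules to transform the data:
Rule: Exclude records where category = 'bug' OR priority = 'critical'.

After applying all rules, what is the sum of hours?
113

Step 1: Find records where category = 'bug' OR priority = 'critical'
Step 2: 4 records match, summing to 86
Step 3: Original sum: 199
Step 4: Remaining sum = 199 - 86 = 113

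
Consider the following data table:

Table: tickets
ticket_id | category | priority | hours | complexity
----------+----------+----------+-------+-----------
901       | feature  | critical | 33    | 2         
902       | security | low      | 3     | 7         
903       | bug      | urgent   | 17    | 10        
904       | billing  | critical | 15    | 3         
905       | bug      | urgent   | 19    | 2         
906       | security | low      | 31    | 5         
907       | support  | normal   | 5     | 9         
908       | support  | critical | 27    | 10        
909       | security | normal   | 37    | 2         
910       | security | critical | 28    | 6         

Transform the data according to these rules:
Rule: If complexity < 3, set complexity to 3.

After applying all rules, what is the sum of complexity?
59

Step 1: 3 records have complexity < 3
Step 2: These records originally summed to 6
Step 3: After setting to minimum: 3 × 3 = 9
Step 4: Unaffected records sum: 50
Step 5: Final sum = 9 + 50 = 59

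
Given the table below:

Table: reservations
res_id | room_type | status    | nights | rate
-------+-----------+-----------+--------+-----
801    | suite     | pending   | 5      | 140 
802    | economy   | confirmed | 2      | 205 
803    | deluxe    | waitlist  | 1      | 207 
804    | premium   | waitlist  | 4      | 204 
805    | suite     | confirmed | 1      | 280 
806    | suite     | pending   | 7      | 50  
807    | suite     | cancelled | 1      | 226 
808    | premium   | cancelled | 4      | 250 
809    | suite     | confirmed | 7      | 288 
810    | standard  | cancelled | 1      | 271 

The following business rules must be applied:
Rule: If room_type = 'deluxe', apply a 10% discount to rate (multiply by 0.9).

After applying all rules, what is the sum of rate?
2100.3

Step 1: Records with room_type = 'deluxe' have total rate = 207
Step 2: Apply multiplier: 207 × 0.9 = 186.3
Step 3: Other records total: 1914
Step 4: Final sum = 186.3 + 1914 = 2100.3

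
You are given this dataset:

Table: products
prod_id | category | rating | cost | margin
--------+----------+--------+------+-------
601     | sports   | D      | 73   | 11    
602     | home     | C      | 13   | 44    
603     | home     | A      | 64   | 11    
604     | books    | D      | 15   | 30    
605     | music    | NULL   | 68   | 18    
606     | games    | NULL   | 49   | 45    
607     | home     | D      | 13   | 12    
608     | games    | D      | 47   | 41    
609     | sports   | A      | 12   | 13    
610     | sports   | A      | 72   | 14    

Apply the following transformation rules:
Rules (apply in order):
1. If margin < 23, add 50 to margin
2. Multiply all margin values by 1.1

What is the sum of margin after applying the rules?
592.9

Step 1: Apply Rule 1 - Add 50 to records with margin < 23
  - 6 records affected: 79 + (6 × 50) = 379
  - Unaffected records: 160
  - Sum after Rule 1: 539
Step 2: Apply Rule 2 - Multiply all by 1.1
  - 539 × 1.1 = 592.9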